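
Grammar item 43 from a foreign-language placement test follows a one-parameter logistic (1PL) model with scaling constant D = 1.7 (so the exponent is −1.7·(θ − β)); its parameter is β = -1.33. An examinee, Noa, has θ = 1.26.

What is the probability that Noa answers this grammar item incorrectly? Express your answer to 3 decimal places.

0.012

P(θ) = 1 / (1 + exp(−D·(θ − β)))
Exponent: 1.7 × (1.26 − (-1.33)) = 4.4030
1/(1 + e^{-4.4030}) = 0.9879
P = 0.9879
P(incorrect) = 1 − 0.9879 = 0.0121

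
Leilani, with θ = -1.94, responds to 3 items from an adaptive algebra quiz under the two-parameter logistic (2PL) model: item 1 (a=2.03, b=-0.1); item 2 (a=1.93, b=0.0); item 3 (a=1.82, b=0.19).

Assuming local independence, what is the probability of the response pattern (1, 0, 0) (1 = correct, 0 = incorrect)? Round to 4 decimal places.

0.0223

P(θ) = 1 / (1 + exp(−a(θ − b)))
P_1 = 1/(1+e^{3.7352}) = 0.0233
P_2 = 1/(1+e^{3.7442}) = 0.0231
P_3 = 1/(1+e^{3.8766}) = 0.0203
L = P_1 × (1−P_2) × (1−P_3) = 0.0233 × 0.9769 × 0.9797 = 0.02231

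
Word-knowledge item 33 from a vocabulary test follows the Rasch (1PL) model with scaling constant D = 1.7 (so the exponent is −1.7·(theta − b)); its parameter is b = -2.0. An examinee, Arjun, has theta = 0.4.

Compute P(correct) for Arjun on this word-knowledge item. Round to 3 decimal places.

0.983

P(theta) = 1 / (1 + exp(−D·(theta − b)))
Exponent: 1.7 × (0.4 − (-2.0)) = 4.0800
1/(1 + e^{-4.0800}) = 0.9834
P = 0.9834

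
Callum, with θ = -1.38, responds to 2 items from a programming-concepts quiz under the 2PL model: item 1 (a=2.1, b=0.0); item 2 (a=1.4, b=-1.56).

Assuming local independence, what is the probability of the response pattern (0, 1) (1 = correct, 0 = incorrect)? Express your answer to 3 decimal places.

0.533

P(θ) = 1 / (1 + exp(−a(θ − b)))
P_1 = 1/(1+e^{2.8980}) = 0.0523
P_2 = 1/(1+e^{-0.2520}) = 0.5627
L = (1−P_1) × P_2 = 0.9477 × 0.5627 = 0.53327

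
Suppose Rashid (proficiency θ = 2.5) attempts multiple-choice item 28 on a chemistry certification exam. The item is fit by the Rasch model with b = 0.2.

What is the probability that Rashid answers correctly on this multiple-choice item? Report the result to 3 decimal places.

0.909

P(θ) = 1 / (1 + exp(−(θ − b)))
Exponent: (2.5 − 0.2) = 2.3000
1/(1 + e^{-2.3000}) = 0.9089
P = 0.9089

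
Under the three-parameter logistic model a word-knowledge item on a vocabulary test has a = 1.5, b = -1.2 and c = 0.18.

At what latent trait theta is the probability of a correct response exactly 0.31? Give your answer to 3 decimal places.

P(theta) = c + (1 − c) · 1 / (1 + exp(−a(theta − b)))
Remove guessing floor: (0.31 − 0.18)/(1 − 0.18) = 0.1585
logit = ln(0.1585/0.8415) = -1.6692
theta = b + logit/(a) = -1.2 + (-1.6692)/1.5000 = -2.3128

-2.313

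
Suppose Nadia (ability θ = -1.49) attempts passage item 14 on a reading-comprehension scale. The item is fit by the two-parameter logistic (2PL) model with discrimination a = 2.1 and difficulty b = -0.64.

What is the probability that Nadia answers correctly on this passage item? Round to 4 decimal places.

P(θ) = 1 / (1 + exp(−a(θ − b)))
Exponent: 2.1 × (-1.49 − (-0.64)) = -1.7850
1/(1 + e^{1.7850}) = 0.1437

0.1437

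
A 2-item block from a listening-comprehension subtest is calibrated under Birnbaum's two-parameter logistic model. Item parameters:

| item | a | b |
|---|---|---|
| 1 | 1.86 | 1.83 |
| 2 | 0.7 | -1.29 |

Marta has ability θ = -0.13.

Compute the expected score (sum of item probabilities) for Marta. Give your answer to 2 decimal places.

0.72

P(θ) = 1 / (1 + exp(−a(θ − b)))
P_1 = 1/(1+e^{3.6456}) = 0.0254
P_2 = 1/(1+e^{-0.8120}) = 0.6925
E[score] = 0.0254 + 0.6925 = 0.7180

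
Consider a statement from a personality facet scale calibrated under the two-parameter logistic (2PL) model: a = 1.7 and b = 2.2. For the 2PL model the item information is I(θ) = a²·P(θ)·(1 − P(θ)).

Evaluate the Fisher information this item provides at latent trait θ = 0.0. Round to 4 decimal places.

P = 1/(1+e^{3.7400}) = 0.0232
P(1−P) = 0.0232 × 0.9768 = 0.0227
I = a² × P(1−P) = 1.7² × 0.0227 = 0.06550

0.0655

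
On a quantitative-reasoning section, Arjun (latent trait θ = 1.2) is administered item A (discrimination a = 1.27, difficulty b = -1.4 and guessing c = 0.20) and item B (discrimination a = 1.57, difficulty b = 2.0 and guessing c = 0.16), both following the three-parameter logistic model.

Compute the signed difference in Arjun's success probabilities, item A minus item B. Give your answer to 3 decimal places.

P(θ) = c + (1 − c) · 1 / (1 + exp(−a(θ − b)))
P_A = 0.9716
P_B = 0.3462
P_A − P_B = 0.6254

0.625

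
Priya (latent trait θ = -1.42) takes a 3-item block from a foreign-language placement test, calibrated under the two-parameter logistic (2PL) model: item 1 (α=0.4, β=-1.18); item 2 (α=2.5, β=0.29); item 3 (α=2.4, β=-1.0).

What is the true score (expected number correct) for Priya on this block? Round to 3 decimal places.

P(θ) = 1 / (1 + exp(−α(θ − β)))
P_1 = 1/(1+e^{0.0960}) = 0.4760
P_2 = 1/(1+e^{4.2750}) = 0.0137
P_3 = 1/(1+e^{1.0080}) = 0.2674
E[score] = 0.4760 + 0.0137 + 0.2674 = 0.7571

0.757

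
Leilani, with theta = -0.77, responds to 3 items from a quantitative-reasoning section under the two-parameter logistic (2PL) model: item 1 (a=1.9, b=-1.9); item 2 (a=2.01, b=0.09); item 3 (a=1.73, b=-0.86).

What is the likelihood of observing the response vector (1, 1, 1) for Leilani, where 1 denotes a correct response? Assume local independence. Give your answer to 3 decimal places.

P(theta) = 1 / (1 + exp(−a(theta − b)))
P_1 = 1/(1+e^{-2.1470}) = 0.8954
P_2 = 1/(1+e^{1.7286}) = 0.1508
P_3 = 1/(1+e^{-0.1557}) = 0.5388
L = P_1 × P_2 × P_3 = 0.8954 × 0.1508 × 0.5388 = 0.07274

0.073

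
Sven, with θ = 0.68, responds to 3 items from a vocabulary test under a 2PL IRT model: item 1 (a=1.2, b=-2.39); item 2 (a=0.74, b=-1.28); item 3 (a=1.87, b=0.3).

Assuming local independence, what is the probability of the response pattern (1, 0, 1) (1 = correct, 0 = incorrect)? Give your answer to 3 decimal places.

P(θ) = 1 / (1 + exp(−a(θ − b)))
P_1 = 1/(1+e^{-3.6840}) = 0.9755
P_2 = 1/(1+e^{-1.4504}) = 0.8101
P_3 = 1/(1+e^{-0.7106}) = 0.6705
L = P_1 × (1−P_2) × P_3 = 0.9755 × 0.1899 × 0.6705 = 0.12424

0.124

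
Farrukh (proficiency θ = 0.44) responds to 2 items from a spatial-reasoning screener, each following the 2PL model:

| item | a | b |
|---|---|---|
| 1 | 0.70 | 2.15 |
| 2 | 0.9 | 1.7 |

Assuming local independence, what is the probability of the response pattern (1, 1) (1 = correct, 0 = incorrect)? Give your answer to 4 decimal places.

0.0565

P(θ) = 1 / (1 + exp(−a(θ − b)))
P_1 = 1/(1+e^{1.1970}) = 0.2320
P_2 = 1/(1+e^{1.1340}) = 0.2434
L = P_1 × P_2 = 0.2320 × 0.2434 = 0.05648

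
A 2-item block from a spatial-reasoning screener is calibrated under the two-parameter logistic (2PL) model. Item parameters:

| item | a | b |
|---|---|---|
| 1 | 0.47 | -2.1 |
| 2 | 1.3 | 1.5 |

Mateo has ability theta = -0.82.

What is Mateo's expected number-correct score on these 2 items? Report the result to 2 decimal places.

P(theta) = 1 / (1 + exp(−a(theta − b)))
P_1 = 1/(1+e^{-0.6016}) = 0.6460
P_2 = 1/(1+e^{3.0160}) = 0.0467
E[score] = 0.6460 + 0.0467 = 0.6927

0.69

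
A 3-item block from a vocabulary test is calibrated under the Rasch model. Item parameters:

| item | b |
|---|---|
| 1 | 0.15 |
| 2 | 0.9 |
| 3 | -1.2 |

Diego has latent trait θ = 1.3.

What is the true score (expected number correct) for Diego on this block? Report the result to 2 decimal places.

P(θ) = 1 / (1 + exp(−(θ − b)))
P_1 = 1/(1+e^{-1.1500}) = 0.7595
P_2 = 1/(1+e^{-0.4000}) = 0.5987
P_3 = 1/(1+e^{-2.5000}) = 0.9241
E[score] = 0.7595 + 0.5987 + 0.9241 = 2.2823

2.28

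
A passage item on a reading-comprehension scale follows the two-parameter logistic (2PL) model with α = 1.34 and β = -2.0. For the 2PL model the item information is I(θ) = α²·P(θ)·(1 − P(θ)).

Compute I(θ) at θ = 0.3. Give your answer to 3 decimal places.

P = 1/(1+e^{-3.0820}) = 0.9561
P(1−P) = 0.9561 × 0.0439 = 0.0419
I = α² × P(1−P) = 1.34² × 0.0419 = 0.07529

0.075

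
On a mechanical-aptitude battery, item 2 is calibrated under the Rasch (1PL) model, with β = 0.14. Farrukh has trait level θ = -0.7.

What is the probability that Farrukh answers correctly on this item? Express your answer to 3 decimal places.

0.302

P(θ) = 1 / (1 + exp(−(θ − β)))
Exponent: (-0.7 − 0.14) = -0.8400
1/(1 + e^{0.8400}) = 0.3015
P = 0.3015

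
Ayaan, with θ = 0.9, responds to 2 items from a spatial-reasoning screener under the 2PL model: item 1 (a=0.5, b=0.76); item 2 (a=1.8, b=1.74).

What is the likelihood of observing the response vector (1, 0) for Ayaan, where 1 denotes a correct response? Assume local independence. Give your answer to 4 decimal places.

0.4240

P(θ) = 1 / (1 + exp(−a(θ − b)))
P_1 = 1/(1+e^{-0.0700}) = 0.5175
P_2 = 1/(1+e^{1.5120}) = 0.1806
L = P_1 × (1−P_2) = 0.5175 × 0.8194 = 0.42401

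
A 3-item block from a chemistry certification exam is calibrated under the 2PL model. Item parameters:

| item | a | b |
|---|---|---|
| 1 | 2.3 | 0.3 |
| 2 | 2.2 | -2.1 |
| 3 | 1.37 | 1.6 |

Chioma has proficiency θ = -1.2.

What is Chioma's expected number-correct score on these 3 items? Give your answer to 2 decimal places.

0.93

P(θ) = 1 / (1 + exp(−a(θ − b)))
P_1 = 1/(1+e^{3.4500}) = 0.0308
P_2 = 1/(1+e^{-1.9800}) = 0.8787
P_3 = 1/(1+e^{3.8360}) = 0.0211
E[score] = 0.0308 + 0.8787 + 0.0211 = 0.9306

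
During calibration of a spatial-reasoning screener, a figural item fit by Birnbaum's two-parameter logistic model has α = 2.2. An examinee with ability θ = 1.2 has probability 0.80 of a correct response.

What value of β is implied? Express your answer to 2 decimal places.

P(θ) = 1 / (1 + exp(−α(θ − β)))
logit(0.80) = ln(0.80/0.20) = 1.3863
β = θ − logit/(α) = 1.2 − 1.3863/2.2000 = 0.5699

0.57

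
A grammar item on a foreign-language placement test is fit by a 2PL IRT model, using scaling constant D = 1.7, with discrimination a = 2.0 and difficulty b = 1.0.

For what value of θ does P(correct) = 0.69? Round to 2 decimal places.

1.24

P(θ) = 1 / (1 + exp(−D·a(θ − b)))
logit = ln(0.6900/0.3100) = 0.8001
θ = b + logit/(1.7·a) = 1.0 + 0.8001/3.4000 = 1.2353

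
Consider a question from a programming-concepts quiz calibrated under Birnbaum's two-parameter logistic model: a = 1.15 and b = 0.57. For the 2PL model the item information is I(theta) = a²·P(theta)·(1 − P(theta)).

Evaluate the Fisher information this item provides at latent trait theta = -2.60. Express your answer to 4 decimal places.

P = 1/(1+e^{3.6455}) = 0.0254
P(1−P) = 0.0254 × 0.9746 = 0.0248
I = a² × P(1−P) = 1.15² × 0.0248 = 0.03279

0.0328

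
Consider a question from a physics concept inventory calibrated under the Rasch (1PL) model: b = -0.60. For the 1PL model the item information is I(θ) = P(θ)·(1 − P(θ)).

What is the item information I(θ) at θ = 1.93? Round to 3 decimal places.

P = 1/(1+e^{-2.5300}) = 0.9262
P(1−P) = 0.9262 × 0.0738 = 0.0683
I = P(1−P) = 0.06834

0.068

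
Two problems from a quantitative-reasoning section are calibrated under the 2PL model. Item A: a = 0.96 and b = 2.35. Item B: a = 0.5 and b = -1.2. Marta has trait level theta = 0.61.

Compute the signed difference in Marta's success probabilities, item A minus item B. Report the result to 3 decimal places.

P(theta) = 1 / (1 + exp(−a(theta − b)))
P_A = 0.1584
P_B = 0.7120
P_A − P_B = -0.5536

-0.554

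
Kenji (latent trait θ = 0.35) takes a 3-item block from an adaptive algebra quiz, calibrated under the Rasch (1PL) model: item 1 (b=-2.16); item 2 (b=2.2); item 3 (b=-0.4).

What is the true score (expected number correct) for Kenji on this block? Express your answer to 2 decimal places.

P(θ) = 1 / (1 + exp(−(θ − b)))
P_1 = 1/(1+e^{-2.5100}) = 0.9248
P_2 = 1/(1+e^{1.8500}) = 0.1359
P_3 = 1/(1+e^{-0.7500}) = 0.6792
E[score] = 0.9248 + 0.1359 + 0.6792 = 1.7399

1.74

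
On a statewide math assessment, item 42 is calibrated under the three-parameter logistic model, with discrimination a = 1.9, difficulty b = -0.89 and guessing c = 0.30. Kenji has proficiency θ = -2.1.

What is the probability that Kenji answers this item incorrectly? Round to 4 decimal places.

P(θ) = c + (1 − c) · 1 / (1 + exp(−a(θ − b)))
Exponent: 1.9 × (-2.1 − (-0.89)) = -2.2990
1/(1 + e^{2.2990}) = 0.0912
P = 0.30 + 0.70 × 0.0912 = 0.3638
P(incorrect) = 1 − 0.3638 = 0.6362

0.6362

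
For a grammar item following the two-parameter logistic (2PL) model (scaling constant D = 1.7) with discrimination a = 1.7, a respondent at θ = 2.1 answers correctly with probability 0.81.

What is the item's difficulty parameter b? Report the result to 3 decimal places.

1.598

P(θ) = 1 / (1 + exp(−D·a(θ − b)))
logit(0.81) = ln(0.81/0.19) = 1.4500
b = θ − logit/(1.7·a) = 2.1 − 1.4500/2.8900 = 1.5983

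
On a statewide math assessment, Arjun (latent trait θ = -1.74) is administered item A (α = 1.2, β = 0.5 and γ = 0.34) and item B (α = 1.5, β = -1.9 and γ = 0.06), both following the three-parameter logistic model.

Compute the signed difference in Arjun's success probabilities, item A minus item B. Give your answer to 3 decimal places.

P(θ) = γ + (1 − γ) · 1 / (1 + exp(−α(θ − β)))
P_A = 0.3820
P_B = 0.5861
P_A − P_B = -0.2041

-0.204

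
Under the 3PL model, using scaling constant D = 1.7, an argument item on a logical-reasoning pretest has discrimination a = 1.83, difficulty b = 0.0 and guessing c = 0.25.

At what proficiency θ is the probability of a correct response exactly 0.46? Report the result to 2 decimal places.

P(θ) = c + (1 − c) · 1 / (1 + exp(−D·a(θ − b)))
Remove guessing floor: (0.46 − 0.25)/(1 − 0.25) = 0.2800
logit = ln(0.2800/0.7200) = -0.9445
θ = b + logit/(1.7·a) = 0.0 + (-0.9445)/3.1110 = -0.3036

-0.30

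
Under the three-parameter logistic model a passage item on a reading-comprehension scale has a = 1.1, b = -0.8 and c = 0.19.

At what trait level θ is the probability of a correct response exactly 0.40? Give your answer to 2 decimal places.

P(θ) = c + (1 − c) · 1 / (1 + exp(−a(θ − b)))
Remove guessing floor: (0.40 − 0.19)/(1 − 0.19) = 0.2593
logit = ln(0.2593/0.7407) = -1.0498
θ = b + logit/(a) = -0.8 + (-1.0498)/1.1000 = -1.7544

-1.75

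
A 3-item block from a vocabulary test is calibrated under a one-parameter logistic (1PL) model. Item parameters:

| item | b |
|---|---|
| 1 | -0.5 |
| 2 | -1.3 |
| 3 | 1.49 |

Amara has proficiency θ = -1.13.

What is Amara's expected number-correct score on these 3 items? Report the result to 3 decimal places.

P(θ) = 1 / (1 + exp(−(θ − b)))
P_1 = 1/(1+e^{0.6300}) = 0.3475
P_2 = 1/(1+e^{-0.1700}) = 0.5424
P_3 = 1/(1+e^{2.6200}) = 0.0679
E[score] = 0.3475 + 0.5424 + 0.0679 = 0.9578

0.958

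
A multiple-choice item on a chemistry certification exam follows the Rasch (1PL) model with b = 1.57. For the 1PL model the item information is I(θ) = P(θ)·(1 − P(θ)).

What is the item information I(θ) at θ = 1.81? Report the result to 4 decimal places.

0.2464

P = 1/(1+e^{-0.2400}) = 0.5597
P(1−P) = 0.5597 × 0.4403 = 0.2464
I = P(1−P) = 0.24643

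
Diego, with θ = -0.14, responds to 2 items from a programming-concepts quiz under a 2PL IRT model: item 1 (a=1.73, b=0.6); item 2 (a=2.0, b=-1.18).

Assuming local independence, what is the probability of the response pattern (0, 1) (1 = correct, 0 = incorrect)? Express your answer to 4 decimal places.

0.6956

P(θ) = 1 / (1 + exp(−a(θ − b)))
P_1 = 1/(1+e^{1.2802}) = 0.2175
P_2 = 1/(1+e^{-2.0800}) = 0.8889
L = (1−P_1) × P_2 = 0.7825 × 0.8889 = 0.69558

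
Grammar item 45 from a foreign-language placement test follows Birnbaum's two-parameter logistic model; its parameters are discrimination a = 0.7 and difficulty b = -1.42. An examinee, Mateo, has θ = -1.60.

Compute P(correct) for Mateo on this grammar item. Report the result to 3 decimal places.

0.469

P(θ) = 1 / (1 + exp(−a(θ − b)))
Exponent: 0.7 × (-1.60 − (-1.42)) = -0.1260
1/(1 + e^{0.1260}) = 0.4685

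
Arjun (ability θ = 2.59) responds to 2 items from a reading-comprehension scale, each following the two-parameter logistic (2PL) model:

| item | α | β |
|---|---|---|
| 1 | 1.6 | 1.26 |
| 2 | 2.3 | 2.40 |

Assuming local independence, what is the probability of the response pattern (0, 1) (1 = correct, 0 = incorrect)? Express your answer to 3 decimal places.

P(θ) = 1 / (1 + exp(−α(θ − β)))
P_1 = 1/(1+e^{-2.1280}) = 0.8936
P_2 = 1/(1+e^{-0.4370}) = 0.6075
L = (1−P_1) × P_2 = 0.1064 × 0.6075 = 0.06465

0.065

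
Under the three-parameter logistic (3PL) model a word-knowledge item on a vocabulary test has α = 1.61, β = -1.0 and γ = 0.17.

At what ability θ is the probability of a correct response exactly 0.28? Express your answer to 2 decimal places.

P(θ) = γ + (1 − γ) · 1 / (1 + exp(−α(θ − β)))
Remove guessing floor: (0.28 − 0.17)/(1 − 0.17) = 0.1325
logit = ln(0.1325/0.8675) = -1.8788
θ = β + logit/(α) = -1.0 + (-1.8788)/1.6100 = -2.1669

-2.17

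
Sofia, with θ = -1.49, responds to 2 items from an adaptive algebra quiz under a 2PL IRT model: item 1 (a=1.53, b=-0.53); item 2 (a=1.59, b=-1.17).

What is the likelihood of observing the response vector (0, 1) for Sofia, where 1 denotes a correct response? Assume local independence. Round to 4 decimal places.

0.3052

P(θ) = 1 / (1 + exp(−a(θ − b)))
P_1 = 1/(1+e^{1.4688}) = 0.1871
P_2 = 1/(1+e^{0.5088}) = 0.3755
L = (1−P_1) × P_2 = 0.8129 × 0.3755 = 0.30521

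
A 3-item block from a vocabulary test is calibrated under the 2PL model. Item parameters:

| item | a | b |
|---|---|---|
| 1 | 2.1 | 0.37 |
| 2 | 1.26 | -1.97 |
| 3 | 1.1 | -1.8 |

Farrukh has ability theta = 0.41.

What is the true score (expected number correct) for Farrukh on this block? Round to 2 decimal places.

P(theta) = 1 / (1 + exp(−a(theta − b)))
P_1 = 1/(1+e^{-0.0840}) = 0.5210
P_2 = 1/(1+e^{-2.9988}) = 0.9525
P_3 = 1/(1+e^{-2.4310}) = 0.9192
E[score] = 0.5210 + 0.9525 + 0.9192 = 2.3927

2.39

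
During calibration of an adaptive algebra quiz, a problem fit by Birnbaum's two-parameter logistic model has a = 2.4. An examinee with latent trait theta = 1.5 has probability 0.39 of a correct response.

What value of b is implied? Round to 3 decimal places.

1.686

P(theta) = 1 / (1 + exp(−a(theta − b)))
logit(0.39) = ln(0.39/0.61) = -0.4473
b = theta − logit/(a) = 1.5 − (-0.4473)/2.4000 = 1.6864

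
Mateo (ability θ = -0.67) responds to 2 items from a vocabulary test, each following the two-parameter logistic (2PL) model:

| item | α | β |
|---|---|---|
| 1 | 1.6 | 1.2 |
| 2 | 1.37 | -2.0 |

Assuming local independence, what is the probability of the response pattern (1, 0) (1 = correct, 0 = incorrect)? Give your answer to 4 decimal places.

0.0067

P(θ) = 1 / (1 + exp(−α(θ − β)))
P_1 = 1/(1+e^{2.9920}) = 0.0478
P_2 = 1/(1+e^{-1.8221}) = 0.8608
L = P_1 × (1−P_2) = 0.0478 × 0.1392 = 0.00665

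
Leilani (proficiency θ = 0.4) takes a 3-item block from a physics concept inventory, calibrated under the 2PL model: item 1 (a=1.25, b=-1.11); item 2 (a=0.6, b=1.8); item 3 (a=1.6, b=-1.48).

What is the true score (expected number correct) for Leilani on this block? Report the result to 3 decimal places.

2.123

P(θ) = 1 / (1 + exp(−a(θ − b)))
P_1 = 1/(1+e^{-1.8875}) = 0.8685
P_2 = 1/(1+e^{0.8400}) = 0.3015
P_3 = 1/(1+e^{-3.0080}) = 0.9529
E[score] = 0.8685 + 0.3015 + 0.9529 = 2.1229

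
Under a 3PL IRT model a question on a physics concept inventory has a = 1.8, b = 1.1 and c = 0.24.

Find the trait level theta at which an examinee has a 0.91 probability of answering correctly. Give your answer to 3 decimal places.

2.215

P(theta) = c + (1 − c) · 1 / (1 + exp(−a(theta − b)))
Remove guessing floor: (0.91 − 0.24)/(1 − 0.24) = 0.8816
logit = ln(0.8816/0.1184) = 2.0075
theta = b + logit/(a) = 1.1 + 2.0075/1.8000 = 2.2153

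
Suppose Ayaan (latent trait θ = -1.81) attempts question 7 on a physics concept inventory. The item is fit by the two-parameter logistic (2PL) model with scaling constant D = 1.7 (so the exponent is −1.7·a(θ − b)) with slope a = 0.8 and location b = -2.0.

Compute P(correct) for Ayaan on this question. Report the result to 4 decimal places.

P(θ) = 1 / (1 + exp(−D·a(θ − b)))
Exponent: 1.7 × 0.8 × (-1.81 − (-2.0)) = 0.2584
1/(1 + e^{-0.2584}) = 0.5642
P = 0.5642

0.5642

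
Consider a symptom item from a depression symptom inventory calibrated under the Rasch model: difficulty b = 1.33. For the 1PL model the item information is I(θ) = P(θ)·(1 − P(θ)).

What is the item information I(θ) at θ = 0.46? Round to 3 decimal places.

0.208

P = 1/(1+e^{0.8700}) = 0.2953
P(1−P) = 0.2953 × 0.7047 = 0.2081
I = P(1−P) = 0.20808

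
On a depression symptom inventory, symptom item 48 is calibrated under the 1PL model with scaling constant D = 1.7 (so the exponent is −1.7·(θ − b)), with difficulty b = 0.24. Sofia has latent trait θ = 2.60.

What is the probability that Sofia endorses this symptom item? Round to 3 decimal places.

0.982

P(θ) = 1 / (1 + exp(−D·(θ − b)))
Exponent: 1.7 × (2.60 − 0.24) = 4.0120
1/(1 + e^{-4.0120}) = 0.9822
P = 0.9822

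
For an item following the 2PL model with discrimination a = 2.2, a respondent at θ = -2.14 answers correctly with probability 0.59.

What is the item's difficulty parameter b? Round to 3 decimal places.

P(θ) = 1 / (1 + exp(−a(θ − b)))
logit(0.59) = ln(0.59/0.41) = 0.3640
b = θ − logit/(a) = -2.14 − 0.3640/2.2000 = -2.3054

-2.305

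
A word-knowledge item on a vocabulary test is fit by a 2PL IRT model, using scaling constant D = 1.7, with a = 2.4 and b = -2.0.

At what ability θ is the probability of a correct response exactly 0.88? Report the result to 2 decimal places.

-1.51

P(θ) = 1 / (1 + exp(−D·a(θ − b)))
logit = ln(0.8800/0.1200) = 1.9924
θ = b + logit/(1.7·a) = -2.0 + 1.9924/4.0800 = -1.5117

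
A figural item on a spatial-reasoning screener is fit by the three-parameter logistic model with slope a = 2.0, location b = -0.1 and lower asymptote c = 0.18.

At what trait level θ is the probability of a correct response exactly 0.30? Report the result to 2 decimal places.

P(θ) = c + (1 − c) · 1 / (1 + exp(−a(θ − b)))
Remove guessing floor: (0.30 − 0.18)/(1 − 0.18) = 0.1463
logit = ln(0.1463/0.8537) = -1.7636
θ = b + logit/(a) = -0.1 + (-1.7636)/2.0000 = -0.9818

-0.98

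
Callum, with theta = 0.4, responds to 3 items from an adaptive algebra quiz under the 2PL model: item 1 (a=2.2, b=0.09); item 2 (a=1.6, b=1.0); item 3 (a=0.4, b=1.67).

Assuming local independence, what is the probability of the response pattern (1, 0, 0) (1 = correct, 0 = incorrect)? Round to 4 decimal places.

0.2999

P(theta) = 1 / (1 + exp(−a(theta − b)))
P_1 = 1/(1+e^{-0.6820}) = 0.6642
P_2 = 1/(1+e^{0.9600}) = 0.2769
P_3 = 1/(1+e^{0.5080}) = 0.3757
L = P_1 × (1−P_2) × (1−P_3) = 0.6642 × 0.7231 × 0.6243 = 0.29986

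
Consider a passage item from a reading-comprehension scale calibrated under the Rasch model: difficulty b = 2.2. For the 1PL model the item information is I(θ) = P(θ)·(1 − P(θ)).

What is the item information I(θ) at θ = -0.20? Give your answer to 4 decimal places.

0.0763

P = 1/(1+e^{2.4000}) = 0.0832
P(1−P) = 0.0832 × 0.9168 = 0.0763
I = P(1−P) = 0.07625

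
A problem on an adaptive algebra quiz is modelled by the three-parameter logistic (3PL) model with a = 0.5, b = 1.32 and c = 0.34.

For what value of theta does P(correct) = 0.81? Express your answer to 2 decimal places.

P(theta) = c + (1 − c) · 1 / (1 + exp(−a(theta − b)))
Remove guessing floor: (0.81 − 0.34)/(1 − 0.34) = 0.7121
logit = ln(0.7121/0.2879) = 0.9057
theta = b + logit/(a) = 1.32 + 0.9057/0.5000 = 3.1314

3.13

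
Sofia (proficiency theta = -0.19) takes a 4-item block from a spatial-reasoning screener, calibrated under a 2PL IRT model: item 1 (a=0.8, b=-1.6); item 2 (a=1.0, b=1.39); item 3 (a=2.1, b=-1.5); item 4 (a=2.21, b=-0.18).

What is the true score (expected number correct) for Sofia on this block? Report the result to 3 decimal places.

2.361

P(theta) = 1 / (1 + exp(−a(theta − b)))
P_1 = 1/(1+e^{-1.1280}) = 0.7555
P_2 = 1/(1+e^{1.5800}) = 0.1708
P_3 = 1/(1+e^{-2.7510}) = 0.9400
P_4 = 1/(1+e^{0.0221}) = 0.4945
E[score] = 0.7555 + 0.1708 + 0.9400 + 0.4945 = 2.3607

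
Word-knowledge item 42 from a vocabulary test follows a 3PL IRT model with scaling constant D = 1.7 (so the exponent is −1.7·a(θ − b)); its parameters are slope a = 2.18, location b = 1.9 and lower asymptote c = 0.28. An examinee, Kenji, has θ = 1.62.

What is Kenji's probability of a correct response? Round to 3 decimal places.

0.468

P(θ) = c + (1 − c) · 1 / (1 + exp(−D·a(θ − b)))
Exponent: 1.7 × 2.18 × (1.62 − 1.9) = -1.0377
1/(1 + e^{1.0377}) = 0.2616
P = 0.28 + 0.72 × 0.2616 = 0.4684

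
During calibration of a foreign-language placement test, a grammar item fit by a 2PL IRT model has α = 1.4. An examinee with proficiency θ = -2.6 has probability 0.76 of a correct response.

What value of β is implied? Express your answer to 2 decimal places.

P(θ) = 1 / (1 + exp(−α(θ − β)))
logit(0.76) = ln(0.76/0.24) = 1.1527
β = θ − logit/(α) = -2.6 − 1.1527/1.4000 = -3.4233

-3.42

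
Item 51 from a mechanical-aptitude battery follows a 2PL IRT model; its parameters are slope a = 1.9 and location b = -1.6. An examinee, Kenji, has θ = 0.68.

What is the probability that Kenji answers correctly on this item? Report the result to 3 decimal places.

P(θ) = 1 / (1 + exp(−a(θ − b)))
Exponent: 1.9 × (0.68 − (-1.6)) = 4.3320
1/(1 + e^{-4.3320}) = 0.9870

0.987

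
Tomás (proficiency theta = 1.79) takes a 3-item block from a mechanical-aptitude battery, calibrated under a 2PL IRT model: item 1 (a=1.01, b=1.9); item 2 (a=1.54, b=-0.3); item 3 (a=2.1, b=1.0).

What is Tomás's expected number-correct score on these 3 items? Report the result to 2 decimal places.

P(theta) = 1 / (1 + exp(−a(theta − b)))
P_1 = 1/(1+e^{0.1111}) = 0.4723
P_2 = 1/(1+e^{-3.2186}) = 0.9615
P_3 = 1/(1+e^{-1.6590}) = 0.8401
E[score] = 0.4723 + 0.9615 + 0.8401 = 2.2739

2.27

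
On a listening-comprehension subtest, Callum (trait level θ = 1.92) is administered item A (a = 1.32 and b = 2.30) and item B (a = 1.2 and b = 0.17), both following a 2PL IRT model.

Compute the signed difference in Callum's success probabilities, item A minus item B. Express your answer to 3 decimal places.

P(θ) = 1 / (1 + exp(−a(θ − b)))
P_A = 0.3772
P_B = 0.8909
P_A − P_B = -0.5137

-0.514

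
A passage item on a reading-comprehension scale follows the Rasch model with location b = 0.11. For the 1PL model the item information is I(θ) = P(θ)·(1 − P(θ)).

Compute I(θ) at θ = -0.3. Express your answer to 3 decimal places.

P = 1/(1+e^{0.4100}) = 0.3989
P(1−P) = 0.3989 × 0.6011 = 0.2398
I = P(1−P) = 0.23978

0.240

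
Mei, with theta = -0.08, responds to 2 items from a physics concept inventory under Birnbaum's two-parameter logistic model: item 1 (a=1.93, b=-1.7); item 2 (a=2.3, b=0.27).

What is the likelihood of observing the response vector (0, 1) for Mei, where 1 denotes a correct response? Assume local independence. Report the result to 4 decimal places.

0.0130

P(theta) = 1 / (1 + exp(−a(theta − b)))
P_1 = 1/(1+e^{-3.1266}) = 0.9580
P_2 = 1/(1+e^{0.8050}) = 0.3090
L = (1−P_1) × P_2 = 0.0420 × 0.3090 = 0.01298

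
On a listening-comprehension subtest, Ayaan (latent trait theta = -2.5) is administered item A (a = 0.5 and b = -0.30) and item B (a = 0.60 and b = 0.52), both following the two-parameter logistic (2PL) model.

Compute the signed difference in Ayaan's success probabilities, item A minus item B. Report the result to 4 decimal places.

0.1093

P(theta) = 1 / (1 + exp(−a(theta − b)))
P_A = 0.2497
P_B = 0.1404
P_A − P_B = 0.1093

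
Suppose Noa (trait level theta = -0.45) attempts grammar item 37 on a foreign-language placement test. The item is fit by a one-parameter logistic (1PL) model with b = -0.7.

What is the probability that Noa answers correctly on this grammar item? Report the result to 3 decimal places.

P(theta) = 1 / (1 + exp(−(theta − b)))
Exponent: (-0.45 − (-0.7)) = 0.2500
1/(1 + e^{-0.2500}) = 0.5622
P = 0.5622

0.562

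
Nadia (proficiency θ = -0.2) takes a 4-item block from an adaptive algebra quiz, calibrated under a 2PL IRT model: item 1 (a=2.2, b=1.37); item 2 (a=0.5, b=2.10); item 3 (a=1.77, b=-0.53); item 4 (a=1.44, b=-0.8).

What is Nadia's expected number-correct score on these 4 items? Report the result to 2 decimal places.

1.62

P(θ) = 1 / (1 + exp(−a(θ − b)))
P_1 = 1/(1+e^{3.4540}) = 0.0306
P_2 = 1/(1+e^{1.1500}) = 0.2405
P_3 = 1/(1+e^{-0.5841}) = 0.6420
P_4 = 1/(1+e^{-0.8640}) = 0.7035
E[score] = 0.0306 + 0.2405 + 0.6420 + 0.7035 = 1.6166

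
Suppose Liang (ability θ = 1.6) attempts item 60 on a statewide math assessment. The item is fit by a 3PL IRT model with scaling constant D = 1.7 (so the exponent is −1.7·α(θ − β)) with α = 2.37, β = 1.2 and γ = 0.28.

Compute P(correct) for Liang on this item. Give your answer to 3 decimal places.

0.880

P(θ) = γ + (1 − γ) · 1 / (1 + exp(−D·α(θ − β)))
Exponent: 1.7 × 2.37 × (1.6 − 1.2) = 1.6116
1/(1 + e^{-1.6116}) = 0.8336
P = 0.28 + 0.72 × 0.8336 = 0.8802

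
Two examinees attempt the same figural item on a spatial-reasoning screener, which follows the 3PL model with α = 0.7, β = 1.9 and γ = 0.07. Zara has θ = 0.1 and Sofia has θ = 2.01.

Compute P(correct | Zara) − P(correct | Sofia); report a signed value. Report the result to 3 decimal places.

-0.277

P(θ) = γ + (1 − γ) · 1 / (1 + exp(−α(θ − β)))
P(Zara) = 0.2755  [exponent -1.2600]
P(Sofia) = 0.5529  [exponent 0.0770]
Difference = 0.2755 − 0.5529 = -0.2774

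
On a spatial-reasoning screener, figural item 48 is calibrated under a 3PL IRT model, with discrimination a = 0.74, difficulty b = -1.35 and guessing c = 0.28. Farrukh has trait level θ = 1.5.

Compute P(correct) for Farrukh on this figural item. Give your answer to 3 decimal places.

0.922

P(θ) = c + (1 − c) · 1 / (1 + exp(−a(θ − b)))
Exponent: 0.74 × (1.5 − (-1.35)) = 2.1090
1/(1 + e^{-2.1090}) = 0.8918
P = 0.28 + 0.72 × 0.8918 = 0.9221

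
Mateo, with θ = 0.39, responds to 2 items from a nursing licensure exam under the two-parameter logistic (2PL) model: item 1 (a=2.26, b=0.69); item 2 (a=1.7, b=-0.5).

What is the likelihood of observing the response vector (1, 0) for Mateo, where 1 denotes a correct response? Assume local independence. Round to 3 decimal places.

0.061

P(θ) = 1 / (1 + exp(−a(θ − b)))
P_1 = 1/(1+e^{0.6780}) = 0.3367
P_2 = 1/(1+e^{-1.5130}) = 0.8195
L = P_1 × (1−P_2) = 0.3367 × 0.1805 = 0.06077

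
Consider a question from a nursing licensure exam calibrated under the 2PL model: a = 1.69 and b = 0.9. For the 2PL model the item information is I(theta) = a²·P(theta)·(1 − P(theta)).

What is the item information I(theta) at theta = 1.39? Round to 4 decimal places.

P = 1/(1+e^{-0.8281}) = 0.6960
P(1−P) = 0.6960 × 0.3040 = 0.2116
I = a² × P(1−P) = 1.69² × 0.2116 = 0.60436

0.6044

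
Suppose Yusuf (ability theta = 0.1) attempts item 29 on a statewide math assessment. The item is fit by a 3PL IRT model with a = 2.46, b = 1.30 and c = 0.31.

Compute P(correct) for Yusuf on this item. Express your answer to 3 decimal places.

0.344

P(theta) = c + (1 − c) · 1 / (1 + exp(−a(theta − b)))
Exponent: 2.46 × (0.1 − 1.30) = -2.9520
1/(1 + e^{2.9520}) = 0.0496
P = 0.31 + 0.69 × 0.0496 = 0.3443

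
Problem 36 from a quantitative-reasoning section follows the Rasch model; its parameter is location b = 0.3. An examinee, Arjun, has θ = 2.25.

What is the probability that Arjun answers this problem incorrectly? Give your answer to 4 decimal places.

0.1246

P(θ) = 1 / (1 + exp(−(θ − b)))
Exponent: (2.25 − 0.3) = 1.9500
1/(1 + e^{-1.9500}) = 0.8754
P = 0.8754
P(incorrect) = 1 − 0.8754 = 0.1246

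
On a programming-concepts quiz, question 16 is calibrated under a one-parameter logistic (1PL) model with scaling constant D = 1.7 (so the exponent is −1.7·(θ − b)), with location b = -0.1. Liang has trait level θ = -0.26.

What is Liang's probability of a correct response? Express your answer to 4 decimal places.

0.4324

P(θ) = 1 / (1 + exp(−D·(θ − b)))
Exponent: 1.7 × (-0.26 − (-0.1)) = -0.2720
1/(1 + e^{0.2720}) = 0.4324
P = 0.4324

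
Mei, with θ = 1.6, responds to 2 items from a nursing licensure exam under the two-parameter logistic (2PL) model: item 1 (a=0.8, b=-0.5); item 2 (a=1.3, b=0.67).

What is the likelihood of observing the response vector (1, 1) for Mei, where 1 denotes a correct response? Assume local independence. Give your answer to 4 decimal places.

0.6491

P(θ) = 1 / (1 + exp(−a(θ − b)))
P_1 = 1/(1+e^{-1.6800}) = 0.8429
P_2 = 1/(1+e^{-1.2090}) = 0.7701
L = P_1 × P_2 = 0.8429 × 0.7701 = 0.64914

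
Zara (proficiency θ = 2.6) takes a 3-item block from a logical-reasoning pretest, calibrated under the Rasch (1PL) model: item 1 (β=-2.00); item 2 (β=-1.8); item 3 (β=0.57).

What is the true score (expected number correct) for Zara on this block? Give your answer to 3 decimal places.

P(θ) = 1 / (1 + exp(−(θ − β)))
P_1 = 1/(1+e^{-4.6000}) = 0.9900
P_2 = 1/(1+e^{-4.4000}) = 0.9879
P_3 = 1/(1+e^{-2.0300}) = 0.8839
E[score] = 0.9900 + 0.9879 + 0.8839 = 2.8618

2.862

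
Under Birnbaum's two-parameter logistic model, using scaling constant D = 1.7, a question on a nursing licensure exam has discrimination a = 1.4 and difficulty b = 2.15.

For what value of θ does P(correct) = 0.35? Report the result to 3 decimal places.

1.890

P(θ) = 1 / (1 + exp(−D·a(θ − b)))
logit = ln(0.3500/0.6500) = -0.6190
θ = b + logit/(1.7·a) = 2.15 + (-0.6190)/2.3800 = 1.8899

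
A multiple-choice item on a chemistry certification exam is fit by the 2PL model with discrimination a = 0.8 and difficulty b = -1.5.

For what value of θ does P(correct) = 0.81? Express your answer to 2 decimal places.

0.31

P(θ) = 1 / (1 + exp(−a(θ − b)))
logit = ln(0.8100/0.1900) = 1.4500
θ = b + logit/(a) = -1.5 + 1.4500/0.8000 = 0.3125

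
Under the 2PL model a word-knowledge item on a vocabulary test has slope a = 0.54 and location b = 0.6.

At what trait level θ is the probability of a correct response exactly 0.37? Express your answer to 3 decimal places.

-0.386

P(θ) = 1 / (1 + exp(−a(θ − b)))
logit = ln(0.3700/0.6300) = -0.5322
θ = b + logit/(a) = 0.6 + (-0.5322)/0.5400 = -0.3856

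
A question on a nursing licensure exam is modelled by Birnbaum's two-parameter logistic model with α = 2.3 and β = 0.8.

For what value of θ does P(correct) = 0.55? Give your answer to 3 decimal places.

P(θ) = 1 / (1 + exp(−α(θ − β)))
logit = ln(0.5500/0.4500) = 0.2007
θ = β + logit/(α) = 0.8 + 0.2007/2.3000 = 0.8872

0.887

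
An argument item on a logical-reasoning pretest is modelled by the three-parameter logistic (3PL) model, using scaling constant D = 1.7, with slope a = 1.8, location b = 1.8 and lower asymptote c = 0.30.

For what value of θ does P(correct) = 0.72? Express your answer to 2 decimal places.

1.93

P(θ) = c + (1 − c) · 1 / (1 + exp(−D·a(θ − b)))
Remove guessing floor: (0.72 − 0.30)/(1 − 0.30) = 0.6000
logit = ln(0.6000/0.4000) = 0.4055
θ = b + logit/(1.7·a) = 1.8 + 0.4055/3.0600 = 1.9325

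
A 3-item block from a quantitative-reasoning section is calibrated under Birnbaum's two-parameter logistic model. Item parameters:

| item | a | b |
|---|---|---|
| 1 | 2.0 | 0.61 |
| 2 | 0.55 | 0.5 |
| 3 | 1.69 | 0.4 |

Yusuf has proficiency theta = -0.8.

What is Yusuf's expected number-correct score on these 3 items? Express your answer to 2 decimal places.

P(theta) = 1 / (1 + exp(−a(theta − b)))
P_1 = 1/(1+e^{2.8200}) = 0.0563
P_2 = 1/(1+e^{0.7150}) = 0.3285
P_3 = 1/(1+e^{2.0280}) = 0.1163
E[score] = 0.0563 + 0.3285 + 0.1163 = 0.5010

0.50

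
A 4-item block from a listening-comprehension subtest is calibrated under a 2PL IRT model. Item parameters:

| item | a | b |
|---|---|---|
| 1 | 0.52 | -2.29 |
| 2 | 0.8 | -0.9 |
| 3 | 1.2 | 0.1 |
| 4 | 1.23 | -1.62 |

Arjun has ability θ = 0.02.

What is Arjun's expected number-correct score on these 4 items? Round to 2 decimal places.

2.80

P(θ) = 1 / (1 + exp(−a(θ − b)))
P_1 = 1/(1+e^{-1.2012}) = 0.7687
P_2 = 1/(1+e^{-0.7360}) = 0.6761
P_3 = 1/(1+e^{0.0960}) = 0.4760
P_4 = 1/(1+e^{-2.0172}) = 0.8826
E[score] = 0.7687 + 0.6761 + 0.4760 + 0.8826 = 2.8035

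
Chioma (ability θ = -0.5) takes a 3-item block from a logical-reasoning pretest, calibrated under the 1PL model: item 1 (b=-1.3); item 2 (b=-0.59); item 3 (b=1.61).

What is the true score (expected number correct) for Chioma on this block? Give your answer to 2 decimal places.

1.32

P(θ) = 1 / (1 + exp(−(θ − b)))
P_1 = 1/(1+e^{-0.8000}) = 0.6900
P_2 = 1/(1+e^{-0.0900}) = 0.5225
P_3 = 1/(1+e^{2.1100}) = 0.1081
E[score] = 0.6900 + 0.5225 + 0.1081 = 1.3206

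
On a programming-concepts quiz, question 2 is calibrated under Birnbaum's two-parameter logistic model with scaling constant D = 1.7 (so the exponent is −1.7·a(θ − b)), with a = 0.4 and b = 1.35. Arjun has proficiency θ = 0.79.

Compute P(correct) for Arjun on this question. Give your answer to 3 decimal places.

P(θ) = 1 / (1 + exp(−D·a(θ − b)))
Exponent: 1.7 × 0.4 × (0.79 − 1.35) = -0.3808
1/(1 + e^{0.3808}) = 0.4059
P = 0.4059

0.406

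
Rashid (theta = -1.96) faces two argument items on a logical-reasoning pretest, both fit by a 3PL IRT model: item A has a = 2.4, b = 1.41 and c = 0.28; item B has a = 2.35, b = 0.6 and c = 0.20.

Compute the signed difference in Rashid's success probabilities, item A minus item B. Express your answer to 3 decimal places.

P(theta) = c + (1 − c) · 1 / (1 + exp(−a(theta − b)))
P_A = 0.2802
P_B = 0.2019
P_A − P_B = 0.0783

0.078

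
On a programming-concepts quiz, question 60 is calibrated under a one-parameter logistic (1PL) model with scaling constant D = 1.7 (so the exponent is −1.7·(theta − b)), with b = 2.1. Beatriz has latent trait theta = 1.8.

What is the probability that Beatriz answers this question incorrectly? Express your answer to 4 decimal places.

P(theta) = 1 / (1 + exp(−D·(theta − b)))
Exponent: 1.7 × (1.8 − 2.1) = -0.5100
1/(1 + e^{0.5100}) = 0.3752
P = 0.3752
P(incorrect) = 1 − 0.3752 = 0.6248

0.6248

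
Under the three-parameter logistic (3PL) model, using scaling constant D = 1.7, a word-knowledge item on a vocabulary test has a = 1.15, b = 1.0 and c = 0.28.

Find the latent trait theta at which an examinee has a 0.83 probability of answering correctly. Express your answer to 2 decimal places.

1.60

P(theta) = c + (1 − c) · 1 / (1 + exp(−D·a(theta − b)))
Remove guessing floor: (0.83 − 0.28)/(1 − 0.28) = 0.7639
logit = ln(0.7639/0.2361) = 1.1741
theta = b + logit/(1.7·a) = 1.0 + 1.1741/1.9550 = 1.6006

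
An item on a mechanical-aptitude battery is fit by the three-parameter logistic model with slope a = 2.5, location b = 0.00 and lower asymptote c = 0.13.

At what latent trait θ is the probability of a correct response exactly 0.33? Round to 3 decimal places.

P(θ) = c + (1 − c) · 1 / (1 + exp(−a(θ − b)))
Remove guessing floor: (0.33 − 0.13)/(1 − 0.13) = 0.2299
logit = ln(0.2299/0.7701) = -1.2090
θ = b + logit/(a) = 0.00 + (-1.2090)/2.5000 = -0.4836

-0.484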